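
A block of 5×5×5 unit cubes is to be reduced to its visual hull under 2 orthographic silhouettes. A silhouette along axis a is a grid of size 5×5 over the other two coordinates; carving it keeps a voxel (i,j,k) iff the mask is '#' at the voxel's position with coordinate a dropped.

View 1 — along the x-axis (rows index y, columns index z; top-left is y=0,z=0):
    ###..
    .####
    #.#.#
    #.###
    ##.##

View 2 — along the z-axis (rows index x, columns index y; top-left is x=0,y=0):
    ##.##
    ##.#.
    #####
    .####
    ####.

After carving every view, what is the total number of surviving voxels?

|visual hull| = 73

initial block: 5^3 = 125
[1] x-view keeps 18 columns → grid now 90
[2] z-view keeps 20 columns → grid now 73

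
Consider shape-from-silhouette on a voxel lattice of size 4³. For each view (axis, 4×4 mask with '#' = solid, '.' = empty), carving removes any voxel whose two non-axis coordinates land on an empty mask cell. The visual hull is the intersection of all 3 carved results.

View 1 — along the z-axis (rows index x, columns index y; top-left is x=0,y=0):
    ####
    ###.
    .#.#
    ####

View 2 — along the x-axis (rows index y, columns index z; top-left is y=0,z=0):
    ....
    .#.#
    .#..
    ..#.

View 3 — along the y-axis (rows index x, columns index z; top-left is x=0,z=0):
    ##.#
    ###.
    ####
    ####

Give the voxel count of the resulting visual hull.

|visual hull| = 12

initial block: 4^3 = 64
  1. axis=2 (XY plane), |mask|=13  ⇒  voxels=52
  2. axis=0 (YZ plane), |mask|=4  ⇒  voxels=14
  3. axis=1 (XZ plane), |mask|=14  ⇒  voxels=12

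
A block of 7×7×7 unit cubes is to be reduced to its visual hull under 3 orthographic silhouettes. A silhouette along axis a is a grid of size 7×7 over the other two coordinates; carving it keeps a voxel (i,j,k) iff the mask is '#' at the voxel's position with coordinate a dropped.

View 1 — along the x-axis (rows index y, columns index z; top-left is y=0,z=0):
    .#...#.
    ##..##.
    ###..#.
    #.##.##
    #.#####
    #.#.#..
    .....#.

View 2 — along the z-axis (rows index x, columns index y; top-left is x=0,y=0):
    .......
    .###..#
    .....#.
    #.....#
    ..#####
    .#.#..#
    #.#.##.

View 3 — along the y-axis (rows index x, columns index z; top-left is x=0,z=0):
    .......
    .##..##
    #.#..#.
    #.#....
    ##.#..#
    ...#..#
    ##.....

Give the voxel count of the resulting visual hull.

|visual hull| = 27

start: 7×7×7 = 343 voxels
V1 x: intersect with YZ mask (25 set) -- 175 left
V2 z: intersect with XY mask (19 set) -- 64 left
V3 y: intersect with XZ mask (17 set) -- 27 left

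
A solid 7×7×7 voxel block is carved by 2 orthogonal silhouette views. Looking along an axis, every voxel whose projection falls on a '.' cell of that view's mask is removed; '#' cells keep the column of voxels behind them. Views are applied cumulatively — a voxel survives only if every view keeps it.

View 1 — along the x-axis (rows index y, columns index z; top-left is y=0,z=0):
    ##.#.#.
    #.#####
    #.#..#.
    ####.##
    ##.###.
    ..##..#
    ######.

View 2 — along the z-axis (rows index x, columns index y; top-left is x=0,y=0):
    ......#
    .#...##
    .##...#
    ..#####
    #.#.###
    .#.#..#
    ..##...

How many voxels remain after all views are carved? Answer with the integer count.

full grid |V| = 343
step 1: project along x, AND mask (33/49) → |grid| = 231
step 2: project along z, AND mask (22/49) → |grid| = 107

107 voxels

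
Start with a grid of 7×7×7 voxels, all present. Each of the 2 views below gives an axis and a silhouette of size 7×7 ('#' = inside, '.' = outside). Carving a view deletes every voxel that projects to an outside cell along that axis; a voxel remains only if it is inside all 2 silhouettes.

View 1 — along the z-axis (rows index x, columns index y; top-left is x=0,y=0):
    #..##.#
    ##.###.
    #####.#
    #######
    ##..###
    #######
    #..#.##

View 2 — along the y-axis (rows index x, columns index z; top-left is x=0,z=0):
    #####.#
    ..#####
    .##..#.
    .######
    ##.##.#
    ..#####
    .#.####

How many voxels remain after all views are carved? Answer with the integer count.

start: 7×7×7 = 343 voxels
after view 1 [z-axis, 38 of 49 cells solid] → remaining = 266
after view 2 [y-axis, 35 of 49 cells solid] → remaining = 189

189 voxels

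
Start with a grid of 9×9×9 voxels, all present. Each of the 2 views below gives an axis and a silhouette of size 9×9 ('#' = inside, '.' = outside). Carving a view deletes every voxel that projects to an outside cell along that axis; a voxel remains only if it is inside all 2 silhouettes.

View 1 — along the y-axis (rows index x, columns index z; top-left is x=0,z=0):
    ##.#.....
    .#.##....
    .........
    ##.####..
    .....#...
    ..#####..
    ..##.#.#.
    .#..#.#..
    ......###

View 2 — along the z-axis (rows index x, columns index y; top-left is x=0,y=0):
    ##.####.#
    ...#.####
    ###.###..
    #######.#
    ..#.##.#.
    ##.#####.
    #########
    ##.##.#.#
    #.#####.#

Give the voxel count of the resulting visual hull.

|visual hull| = 198

start: 9×9×9 = 729 voxels
after view 1 [y-axis, 28 of 81 cells solid] → remaining = 252
after view 2 [z-axis, 59 of 81 cells solid] → remaining = 198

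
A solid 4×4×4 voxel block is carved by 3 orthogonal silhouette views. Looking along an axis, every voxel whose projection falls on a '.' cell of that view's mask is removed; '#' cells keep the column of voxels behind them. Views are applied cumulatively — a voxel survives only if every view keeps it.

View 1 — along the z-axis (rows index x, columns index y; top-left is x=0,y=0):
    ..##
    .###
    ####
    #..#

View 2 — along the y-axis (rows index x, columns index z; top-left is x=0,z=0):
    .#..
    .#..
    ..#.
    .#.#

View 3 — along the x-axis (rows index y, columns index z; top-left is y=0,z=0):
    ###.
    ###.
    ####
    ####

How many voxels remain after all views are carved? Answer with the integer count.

voxel count = 12

start: 4×4×4 = 64 voxels
step 1: project along z, AND mask (11/16) → |grid| = 44
step 2: project along y, AND mask (5/16) → |grid| = 13
step 3: project along x, AND mask (14/16) → |grid| = 12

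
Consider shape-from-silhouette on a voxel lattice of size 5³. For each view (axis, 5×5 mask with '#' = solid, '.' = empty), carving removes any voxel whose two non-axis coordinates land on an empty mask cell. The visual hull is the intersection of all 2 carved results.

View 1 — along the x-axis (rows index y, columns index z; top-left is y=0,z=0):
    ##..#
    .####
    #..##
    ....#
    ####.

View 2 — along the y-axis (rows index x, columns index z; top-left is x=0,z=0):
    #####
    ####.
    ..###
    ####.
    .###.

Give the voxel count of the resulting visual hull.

before carving: 125 voxels (5×5×5)
step 1: project along x, AND mask (15/25) → |grid| = 75
step 2: project along y, AND mask (19/25) → |grid| = 54

|visual hull| = 54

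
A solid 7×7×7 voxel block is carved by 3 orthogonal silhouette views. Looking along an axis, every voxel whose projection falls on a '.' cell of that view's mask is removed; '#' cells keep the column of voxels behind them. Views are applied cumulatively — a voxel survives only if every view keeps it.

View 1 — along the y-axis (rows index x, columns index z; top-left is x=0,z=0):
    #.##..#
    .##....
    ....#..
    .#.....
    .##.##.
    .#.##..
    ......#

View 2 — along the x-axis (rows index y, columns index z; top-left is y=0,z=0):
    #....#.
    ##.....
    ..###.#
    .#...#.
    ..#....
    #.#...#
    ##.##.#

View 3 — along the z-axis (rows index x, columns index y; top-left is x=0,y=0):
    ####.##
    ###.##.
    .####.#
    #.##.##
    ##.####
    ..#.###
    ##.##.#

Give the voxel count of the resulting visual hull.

initial block: 7^3 = 343
after view 1 [y-axis, 16 of 49 cells solid] → remaining = 112
after view 2 [x-axis, 19 of 49 cells solid] → remaining = 43
after view 3 [z-axis, 36 of 49 cells solid] → remaining = 33

|visual hull| = 33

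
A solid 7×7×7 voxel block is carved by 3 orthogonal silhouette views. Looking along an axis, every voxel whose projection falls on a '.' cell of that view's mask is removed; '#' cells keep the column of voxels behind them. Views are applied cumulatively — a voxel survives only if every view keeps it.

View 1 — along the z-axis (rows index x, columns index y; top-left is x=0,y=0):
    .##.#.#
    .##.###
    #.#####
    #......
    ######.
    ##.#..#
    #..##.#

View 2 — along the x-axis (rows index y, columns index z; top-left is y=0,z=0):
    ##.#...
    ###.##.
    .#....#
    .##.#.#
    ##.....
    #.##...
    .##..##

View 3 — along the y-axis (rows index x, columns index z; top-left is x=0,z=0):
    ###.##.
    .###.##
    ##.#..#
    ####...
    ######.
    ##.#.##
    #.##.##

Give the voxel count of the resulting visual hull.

before carving: 343 voxels (7×7×7)
step 1: project along z, AND mask (30/49) → |grid| = 210
step 2: project along x, AND mask (23/49) → |grid| = 98
step 3: project along y, AND mask (34/49) → |grid| = 75

voxel count = 75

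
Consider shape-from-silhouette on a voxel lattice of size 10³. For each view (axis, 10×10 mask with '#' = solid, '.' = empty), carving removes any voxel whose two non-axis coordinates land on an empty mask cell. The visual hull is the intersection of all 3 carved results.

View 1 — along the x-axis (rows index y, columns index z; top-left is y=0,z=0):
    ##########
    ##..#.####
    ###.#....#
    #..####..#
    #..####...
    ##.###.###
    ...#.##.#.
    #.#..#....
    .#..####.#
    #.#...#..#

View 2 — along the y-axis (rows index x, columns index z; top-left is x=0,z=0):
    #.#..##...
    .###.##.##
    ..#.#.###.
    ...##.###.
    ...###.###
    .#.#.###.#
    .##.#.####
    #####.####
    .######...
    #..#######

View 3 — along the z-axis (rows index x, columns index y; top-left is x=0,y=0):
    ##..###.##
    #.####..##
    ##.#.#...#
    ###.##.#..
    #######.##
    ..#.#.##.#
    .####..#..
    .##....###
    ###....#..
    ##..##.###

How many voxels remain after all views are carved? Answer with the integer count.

initial block: 10^3 = 1000
after view 1 [x-axis, 58 of 100 cells solid] → remaining = 580
after view 2 [y-axis, 63 of 100 cells solid] → remaining = 360
after view 3 [z-axis, 60 of 100 cells solid] → remaining = 213

213 voxels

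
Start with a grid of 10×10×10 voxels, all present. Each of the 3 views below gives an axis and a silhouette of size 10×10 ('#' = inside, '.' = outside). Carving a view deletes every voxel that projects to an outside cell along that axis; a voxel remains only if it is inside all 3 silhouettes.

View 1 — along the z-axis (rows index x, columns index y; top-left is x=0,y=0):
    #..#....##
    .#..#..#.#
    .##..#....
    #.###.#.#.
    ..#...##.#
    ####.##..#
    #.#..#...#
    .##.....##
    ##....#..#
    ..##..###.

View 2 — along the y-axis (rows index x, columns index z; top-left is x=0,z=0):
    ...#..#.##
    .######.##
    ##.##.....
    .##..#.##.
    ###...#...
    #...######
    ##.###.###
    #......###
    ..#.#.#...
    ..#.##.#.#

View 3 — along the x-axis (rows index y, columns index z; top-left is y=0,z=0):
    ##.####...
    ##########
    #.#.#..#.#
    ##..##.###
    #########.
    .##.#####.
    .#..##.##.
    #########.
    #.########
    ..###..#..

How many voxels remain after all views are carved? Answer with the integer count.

full grid |V| = 1000
step 1: project along z, AND mask (45/100) → |grid| = 450
step 2: project along y, AND mask (52/100) → |grid| = 240
step 3: project along x, AND mask (71/100) → |grid| = 160

remaining voxels: 160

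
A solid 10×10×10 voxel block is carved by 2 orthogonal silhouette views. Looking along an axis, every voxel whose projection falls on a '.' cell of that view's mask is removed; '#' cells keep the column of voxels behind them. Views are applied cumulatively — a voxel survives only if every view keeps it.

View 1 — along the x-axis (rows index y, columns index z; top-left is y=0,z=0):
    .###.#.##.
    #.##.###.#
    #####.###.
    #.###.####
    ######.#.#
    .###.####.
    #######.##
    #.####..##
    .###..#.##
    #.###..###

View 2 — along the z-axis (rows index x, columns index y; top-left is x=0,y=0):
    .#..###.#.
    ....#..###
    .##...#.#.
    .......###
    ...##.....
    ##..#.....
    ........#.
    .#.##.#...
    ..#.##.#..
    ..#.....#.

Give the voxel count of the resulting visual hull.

initial block: 10^3 = 1000
  1. axis=0 (YZ plane), |mask|=73  ⇒  voxels=730
  2. axis=2 (XY plane), |mask|=32  ⇒  voxels=234

234 voxels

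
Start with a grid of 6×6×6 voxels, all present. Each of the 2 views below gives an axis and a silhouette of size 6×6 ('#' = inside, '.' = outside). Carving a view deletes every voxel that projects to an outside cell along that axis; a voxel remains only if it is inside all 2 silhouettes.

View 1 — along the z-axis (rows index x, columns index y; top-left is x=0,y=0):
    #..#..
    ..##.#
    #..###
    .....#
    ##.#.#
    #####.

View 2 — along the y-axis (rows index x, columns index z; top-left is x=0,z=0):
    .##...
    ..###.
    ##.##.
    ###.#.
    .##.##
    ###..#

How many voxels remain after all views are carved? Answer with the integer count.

start: 6×6×6 = 216 voxels
[1] z-view keeps 19 columns → grid now 114
[2] y-view keeps 21 columns → grid now 69

|visual hull| = 69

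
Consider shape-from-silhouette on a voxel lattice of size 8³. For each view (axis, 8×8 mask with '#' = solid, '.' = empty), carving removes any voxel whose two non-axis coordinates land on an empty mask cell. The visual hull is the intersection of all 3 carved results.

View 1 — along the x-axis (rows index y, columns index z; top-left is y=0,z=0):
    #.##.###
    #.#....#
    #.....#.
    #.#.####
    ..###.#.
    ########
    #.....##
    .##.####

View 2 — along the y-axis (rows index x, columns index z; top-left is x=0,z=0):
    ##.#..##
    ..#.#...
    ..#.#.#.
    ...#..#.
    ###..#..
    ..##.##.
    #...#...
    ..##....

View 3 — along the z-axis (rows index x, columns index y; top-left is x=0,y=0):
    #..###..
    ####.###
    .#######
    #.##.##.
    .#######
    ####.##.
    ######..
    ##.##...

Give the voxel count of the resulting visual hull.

initial block: 8^3 = 512
V1 x: intersect with YZ mask (38 set) -- 304 left
V2 y: intersect with XZ mask (24 set) -- 118 left
V3 z: intersect with XY mask (46 set) -- 87 left

voxel count = 87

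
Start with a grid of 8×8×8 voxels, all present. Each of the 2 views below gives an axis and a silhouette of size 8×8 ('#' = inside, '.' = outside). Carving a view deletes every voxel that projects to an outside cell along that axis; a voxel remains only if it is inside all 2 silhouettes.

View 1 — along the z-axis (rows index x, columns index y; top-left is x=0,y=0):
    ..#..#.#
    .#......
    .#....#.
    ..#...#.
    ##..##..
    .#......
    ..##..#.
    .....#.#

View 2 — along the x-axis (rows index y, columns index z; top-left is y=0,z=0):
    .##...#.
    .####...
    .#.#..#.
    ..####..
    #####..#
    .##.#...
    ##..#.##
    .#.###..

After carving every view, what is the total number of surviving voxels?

70 voxels

full grid |V| = 512
after view 1 [z-axis, 18 of 64 cells solid] → remaining = 144
after view 2 [x-axis, 32 of 64 cells solid] → remaining = 70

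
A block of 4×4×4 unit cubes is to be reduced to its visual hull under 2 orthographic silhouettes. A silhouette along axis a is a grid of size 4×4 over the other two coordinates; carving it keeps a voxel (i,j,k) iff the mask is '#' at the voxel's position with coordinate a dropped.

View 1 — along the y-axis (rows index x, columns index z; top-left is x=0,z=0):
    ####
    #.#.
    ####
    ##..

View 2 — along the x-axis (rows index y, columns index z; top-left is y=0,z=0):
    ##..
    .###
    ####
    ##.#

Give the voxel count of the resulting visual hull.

voxel count = 36

before carving: 64 voxels (4×4×4)
carve view 1 (along y, XZ-mask fill 12/16): 48 voxels remain
carve view 2 (along x, YZ-mask fill 12/16): 36 voxels remain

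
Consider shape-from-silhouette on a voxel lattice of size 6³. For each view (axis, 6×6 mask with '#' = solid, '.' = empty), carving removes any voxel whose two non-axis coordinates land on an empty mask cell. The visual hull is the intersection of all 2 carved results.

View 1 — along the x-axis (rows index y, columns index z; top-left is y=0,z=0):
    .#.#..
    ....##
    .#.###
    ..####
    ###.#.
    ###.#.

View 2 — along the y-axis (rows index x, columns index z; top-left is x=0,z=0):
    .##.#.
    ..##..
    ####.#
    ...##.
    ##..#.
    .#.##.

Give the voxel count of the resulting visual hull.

voxel count = 64

full grid |V| = 216
carve view 1 (along x, YZ-mask fill 20/36): 120 voxels remain
carve view 2 (along y, XZ-mask fill 18/36): 64 voxels remain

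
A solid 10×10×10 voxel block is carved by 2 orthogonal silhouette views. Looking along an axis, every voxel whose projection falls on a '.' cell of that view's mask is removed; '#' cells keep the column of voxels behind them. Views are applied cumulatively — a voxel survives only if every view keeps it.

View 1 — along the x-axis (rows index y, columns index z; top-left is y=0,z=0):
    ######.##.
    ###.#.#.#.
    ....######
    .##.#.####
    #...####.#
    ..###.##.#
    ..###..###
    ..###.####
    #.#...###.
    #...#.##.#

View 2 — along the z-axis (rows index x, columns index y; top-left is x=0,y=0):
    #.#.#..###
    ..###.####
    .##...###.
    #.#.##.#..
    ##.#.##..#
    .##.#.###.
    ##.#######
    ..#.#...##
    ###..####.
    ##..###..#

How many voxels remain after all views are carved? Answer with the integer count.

|visual hull| = 375

before carving: 1000 voxels (10×10×10)
  1. axis=0 (YZ plane), |mask|=62  ⇒  voxels=620
  2. axis=2 (XY plane), |mask|=61  ⇒  voxels=375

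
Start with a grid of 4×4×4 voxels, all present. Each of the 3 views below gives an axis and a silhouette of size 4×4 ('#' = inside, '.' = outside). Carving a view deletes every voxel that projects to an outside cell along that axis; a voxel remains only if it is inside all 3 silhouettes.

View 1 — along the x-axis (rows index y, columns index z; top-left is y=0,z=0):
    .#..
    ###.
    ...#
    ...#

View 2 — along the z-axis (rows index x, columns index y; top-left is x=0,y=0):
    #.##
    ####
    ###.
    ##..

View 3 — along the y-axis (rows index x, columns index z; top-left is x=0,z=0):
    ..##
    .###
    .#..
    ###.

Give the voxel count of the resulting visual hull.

before carving: 64 voxels (4×4×4)
V1 x: intersect with YZ mask (6 set) -- 24 left
V2 z: intersect with XY mask (12 set) -- 18 left
V3 y: intersect with XZ mask (9 set) -- 13 left

|visual hull| = 13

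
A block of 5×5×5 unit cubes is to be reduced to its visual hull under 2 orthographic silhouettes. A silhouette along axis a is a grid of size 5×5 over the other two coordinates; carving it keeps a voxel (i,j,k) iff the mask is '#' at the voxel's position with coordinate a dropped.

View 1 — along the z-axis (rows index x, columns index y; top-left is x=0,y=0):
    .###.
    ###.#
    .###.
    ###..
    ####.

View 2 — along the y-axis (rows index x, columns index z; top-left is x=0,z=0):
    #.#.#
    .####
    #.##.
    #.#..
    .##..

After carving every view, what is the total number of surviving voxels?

before carving: 125 voxels (5×5×5)
V1 z: intersect with XY mask (17 set) -- 85 left
V2 y: intersect with XZ mask (14 set) -- 48 left

|visual hull| = 48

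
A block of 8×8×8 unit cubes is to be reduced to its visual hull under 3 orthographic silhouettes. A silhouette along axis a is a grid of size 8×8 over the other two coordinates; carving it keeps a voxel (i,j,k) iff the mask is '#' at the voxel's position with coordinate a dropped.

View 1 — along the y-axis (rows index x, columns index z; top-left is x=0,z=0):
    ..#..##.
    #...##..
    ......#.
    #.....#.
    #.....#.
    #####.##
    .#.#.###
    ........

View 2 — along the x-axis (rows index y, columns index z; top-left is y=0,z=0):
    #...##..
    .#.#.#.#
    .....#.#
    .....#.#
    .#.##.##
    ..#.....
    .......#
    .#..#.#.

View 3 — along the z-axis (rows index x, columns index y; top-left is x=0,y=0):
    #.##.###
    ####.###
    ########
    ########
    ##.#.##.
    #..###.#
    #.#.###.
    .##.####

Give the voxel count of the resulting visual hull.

remaining voxels: 38

before carving: 512 voxels (8×8×8)
after view 1 [y-axis, 23 of 64 cells solid] → remaining = 184
after view 2 [x-axis, 21 of 64 cells solid] → remaining = 56
after view 3 [z-axis, 50 of 64 cells solid] → remaining = 38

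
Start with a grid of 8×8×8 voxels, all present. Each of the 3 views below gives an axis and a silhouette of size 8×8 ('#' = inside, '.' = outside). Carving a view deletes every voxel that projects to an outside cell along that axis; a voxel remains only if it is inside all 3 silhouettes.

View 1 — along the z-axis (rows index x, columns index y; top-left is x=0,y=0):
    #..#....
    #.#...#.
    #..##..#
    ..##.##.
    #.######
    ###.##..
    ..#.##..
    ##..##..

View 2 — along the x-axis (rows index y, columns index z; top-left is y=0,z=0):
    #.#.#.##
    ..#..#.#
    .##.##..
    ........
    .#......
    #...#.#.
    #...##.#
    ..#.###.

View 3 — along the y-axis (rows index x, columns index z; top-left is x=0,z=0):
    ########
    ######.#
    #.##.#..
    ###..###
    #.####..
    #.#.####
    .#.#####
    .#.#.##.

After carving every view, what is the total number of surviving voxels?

67 voxels

initial block: 8^3 = 512
step 1: project along z, AND mask (32/64) → |grid| = 256
step 2: project along x, AND mask (24/64) → |grid| = 96
step 3: project along y, AND mask (46/64) → |grid| = 67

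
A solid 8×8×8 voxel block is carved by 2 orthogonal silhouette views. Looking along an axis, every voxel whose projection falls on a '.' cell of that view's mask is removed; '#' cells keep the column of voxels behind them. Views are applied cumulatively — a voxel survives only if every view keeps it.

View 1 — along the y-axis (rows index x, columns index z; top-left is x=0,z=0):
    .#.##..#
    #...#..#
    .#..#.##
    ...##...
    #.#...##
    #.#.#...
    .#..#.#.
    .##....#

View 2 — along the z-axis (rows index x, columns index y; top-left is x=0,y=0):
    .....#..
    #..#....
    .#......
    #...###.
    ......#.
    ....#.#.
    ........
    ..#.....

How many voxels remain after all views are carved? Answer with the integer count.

initial block: 8^3 = 512
V1 y: intersect with XZ mask (26 set) -- 208 left
V2 z: intersect with XY mask (12 set) -- 35 left

remaining voxels: 35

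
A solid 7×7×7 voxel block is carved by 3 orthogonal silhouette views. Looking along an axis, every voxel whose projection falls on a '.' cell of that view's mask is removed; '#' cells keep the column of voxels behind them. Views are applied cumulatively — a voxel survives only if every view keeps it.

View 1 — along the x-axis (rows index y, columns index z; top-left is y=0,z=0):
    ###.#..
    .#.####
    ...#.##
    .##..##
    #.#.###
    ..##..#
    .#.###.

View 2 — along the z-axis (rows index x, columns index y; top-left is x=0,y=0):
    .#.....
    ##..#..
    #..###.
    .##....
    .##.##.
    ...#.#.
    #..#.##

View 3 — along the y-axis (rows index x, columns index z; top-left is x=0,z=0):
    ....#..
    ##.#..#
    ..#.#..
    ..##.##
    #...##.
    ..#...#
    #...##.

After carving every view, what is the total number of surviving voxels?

voxel count = 35

before carving: 343 voxels (7×7×7)
  1. axis=0 (YZ plane), |mask|=28  ⇒  voxels=196
  2. axis=2 (XY plane), |mask|=20  ⇒  voxels=81
  3. axis=1 (XZ plane), |mask|=19  ⇒  voxels=35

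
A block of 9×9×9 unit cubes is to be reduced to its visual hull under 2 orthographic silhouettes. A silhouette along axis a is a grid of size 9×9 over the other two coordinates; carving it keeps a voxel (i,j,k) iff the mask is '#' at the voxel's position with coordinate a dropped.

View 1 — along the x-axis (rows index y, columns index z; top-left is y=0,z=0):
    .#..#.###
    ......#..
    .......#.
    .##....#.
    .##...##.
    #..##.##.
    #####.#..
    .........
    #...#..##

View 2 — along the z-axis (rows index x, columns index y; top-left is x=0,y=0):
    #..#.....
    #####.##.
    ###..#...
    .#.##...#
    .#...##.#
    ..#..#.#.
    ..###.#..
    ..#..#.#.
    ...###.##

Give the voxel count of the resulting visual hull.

remaining voxels: 110

initial block: 9^3 = 729
after view 1 [x-axis, 29 of 81 cells solid] → remaining = 261
after view 2 [z-axis, 36 of 81 cells solid] → remaining = 110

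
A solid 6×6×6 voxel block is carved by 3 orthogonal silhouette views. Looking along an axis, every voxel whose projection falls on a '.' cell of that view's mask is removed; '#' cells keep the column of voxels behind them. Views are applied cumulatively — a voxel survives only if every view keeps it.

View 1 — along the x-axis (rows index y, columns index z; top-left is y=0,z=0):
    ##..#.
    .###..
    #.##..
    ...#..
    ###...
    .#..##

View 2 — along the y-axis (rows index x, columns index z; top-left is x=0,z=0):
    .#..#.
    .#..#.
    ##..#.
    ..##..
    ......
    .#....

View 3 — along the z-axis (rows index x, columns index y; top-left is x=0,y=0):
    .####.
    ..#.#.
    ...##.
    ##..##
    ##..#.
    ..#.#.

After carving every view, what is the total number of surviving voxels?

voxel count = 9

before carving: 216 voxels (6×6×6)
after view 1 [x-axis, 16 of 36 cells solid] → remaining = 96
after view 2 [y-axis, 10 of 36 cells solid] → remaining = 31
after view 3 [z-axis, 17 of 36 cells solid] → remaining = 9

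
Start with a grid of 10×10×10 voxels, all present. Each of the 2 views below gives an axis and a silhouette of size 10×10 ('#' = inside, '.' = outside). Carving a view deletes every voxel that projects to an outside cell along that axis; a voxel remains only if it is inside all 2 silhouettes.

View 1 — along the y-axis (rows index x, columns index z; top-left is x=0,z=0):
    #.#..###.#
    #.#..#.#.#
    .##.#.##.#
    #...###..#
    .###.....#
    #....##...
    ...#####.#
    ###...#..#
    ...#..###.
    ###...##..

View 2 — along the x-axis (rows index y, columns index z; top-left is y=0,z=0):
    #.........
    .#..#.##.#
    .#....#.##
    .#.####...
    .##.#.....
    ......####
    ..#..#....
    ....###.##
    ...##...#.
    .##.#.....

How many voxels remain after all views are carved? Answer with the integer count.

start: 10×10×10 = 1000 voxels
  1. axis=1 (XZ plane), |mask|=49  ⇒  voxels=490
  2. axis=0 (YZ plane), |mask|=35  ⇒  voxels=167

|visual hull| = 167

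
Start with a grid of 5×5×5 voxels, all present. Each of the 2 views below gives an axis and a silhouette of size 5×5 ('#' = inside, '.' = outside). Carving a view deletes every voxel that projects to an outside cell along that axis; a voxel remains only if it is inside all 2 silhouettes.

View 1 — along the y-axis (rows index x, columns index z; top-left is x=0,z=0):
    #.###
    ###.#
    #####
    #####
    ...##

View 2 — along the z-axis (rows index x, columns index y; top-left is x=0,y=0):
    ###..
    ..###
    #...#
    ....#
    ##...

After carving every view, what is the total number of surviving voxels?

|visual hull| = 43

before carving: 125 voxels (5×5×5)
carve view 1 (along y, XZ-mask fill 20/25): 100 voxels remain
carve view 2 (along z, XY-mask fill 11/25): 43 voxels remain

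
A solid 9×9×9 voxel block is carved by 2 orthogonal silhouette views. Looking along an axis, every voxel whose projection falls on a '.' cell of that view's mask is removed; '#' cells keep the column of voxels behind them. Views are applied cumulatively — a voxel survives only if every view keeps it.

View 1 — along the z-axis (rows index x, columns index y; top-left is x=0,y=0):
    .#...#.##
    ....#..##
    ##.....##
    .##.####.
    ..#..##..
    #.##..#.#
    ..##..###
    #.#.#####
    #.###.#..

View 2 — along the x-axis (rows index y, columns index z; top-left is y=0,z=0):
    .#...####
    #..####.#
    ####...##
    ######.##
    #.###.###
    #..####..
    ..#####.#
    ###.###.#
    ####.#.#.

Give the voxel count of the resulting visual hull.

start: 9×9×9 = 729 voxels
after view 1 [z-axis, 42 of 81 cells solid] → remaining = 378
after view 2 [x-axis, 56 of 81 cells solid] → remaining = 260

260 voxels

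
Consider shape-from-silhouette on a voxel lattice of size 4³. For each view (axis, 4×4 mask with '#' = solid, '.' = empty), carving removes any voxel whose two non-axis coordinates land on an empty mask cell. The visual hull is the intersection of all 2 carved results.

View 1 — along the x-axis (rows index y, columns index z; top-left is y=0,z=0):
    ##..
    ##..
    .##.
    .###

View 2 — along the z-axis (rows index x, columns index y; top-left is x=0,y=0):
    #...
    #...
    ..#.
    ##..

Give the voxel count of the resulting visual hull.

voxel count = 10

full grid |V| = 64
  1. axis=0 (YZ plane), |mask|=9  ⇒  voxels=36
  2. axis=2 (XY plane), |mask|=5  ⇒  voxels=10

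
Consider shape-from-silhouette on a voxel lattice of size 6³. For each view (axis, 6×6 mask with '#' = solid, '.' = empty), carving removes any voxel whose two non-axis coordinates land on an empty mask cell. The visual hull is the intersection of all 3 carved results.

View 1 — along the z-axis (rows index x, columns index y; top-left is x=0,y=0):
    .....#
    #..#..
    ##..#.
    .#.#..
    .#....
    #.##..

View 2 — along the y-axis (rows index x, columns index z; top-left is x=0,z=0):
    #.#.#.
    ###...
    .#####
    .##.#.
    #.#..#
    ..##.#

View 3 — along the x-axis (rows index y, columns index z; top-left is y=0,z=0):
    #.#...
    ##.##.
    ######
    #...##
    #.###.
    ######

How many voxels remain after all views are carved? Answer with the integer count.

|visual hull| = 22

full grid |V| = 216
[1] z-view keeps 12 columns → grid now 72
[2] y-view keeps 20 columns → grid now 42
[3] x-view keeps 25 columns → grid now 22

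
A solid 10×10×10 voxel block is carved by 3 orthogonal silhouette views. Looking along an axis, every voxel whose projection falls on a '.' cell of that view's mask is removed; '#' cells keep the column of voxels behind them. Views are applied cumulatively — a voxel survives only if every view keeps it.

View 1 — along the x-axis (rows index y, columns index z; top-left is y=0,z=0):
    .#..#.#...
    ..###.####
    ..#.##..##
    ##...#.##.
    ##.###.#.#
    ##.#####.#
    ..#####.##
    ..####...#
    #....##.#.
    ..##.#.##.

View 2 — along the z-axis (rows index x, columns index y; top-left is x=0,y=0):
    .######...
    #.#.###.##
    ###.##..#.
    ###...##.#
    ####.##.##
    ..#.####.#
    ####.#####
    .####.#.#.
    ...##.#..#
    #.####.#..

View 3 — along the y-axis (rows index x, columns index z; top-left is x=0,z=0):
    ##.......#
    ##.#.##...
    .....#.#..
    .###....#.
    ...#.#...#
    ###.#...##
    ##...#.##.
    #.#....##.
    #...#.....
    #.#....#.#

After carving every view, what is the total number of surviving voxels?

|visual hull| = 140

start: 10×10×10 = 1000 voxels
[1] x-view keeps 56 columns → grid now 560
[2] z-view keeps 64 columns → grid now 366
[3] y-view keeps 38 columns → grid now 140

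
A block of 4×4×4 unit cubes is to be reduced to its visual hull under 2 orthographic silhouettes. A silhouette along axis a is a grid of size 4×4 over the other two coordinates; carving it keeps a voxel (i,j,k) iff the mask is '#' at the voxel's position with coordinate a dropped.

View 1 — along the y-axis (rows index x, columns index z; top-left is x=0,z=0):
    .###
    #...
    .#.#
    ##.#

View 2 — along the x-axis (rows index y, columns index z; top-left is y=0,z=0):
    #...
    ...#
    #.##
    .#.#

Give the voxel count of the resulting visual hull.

remaining voxels: 17

before carving: 64 voxels (4×4×4)
step 1: project along y, AND mask (9/16) → |grid| = 36
step 2: project along x, AND mask (7/16) → |grid| = 17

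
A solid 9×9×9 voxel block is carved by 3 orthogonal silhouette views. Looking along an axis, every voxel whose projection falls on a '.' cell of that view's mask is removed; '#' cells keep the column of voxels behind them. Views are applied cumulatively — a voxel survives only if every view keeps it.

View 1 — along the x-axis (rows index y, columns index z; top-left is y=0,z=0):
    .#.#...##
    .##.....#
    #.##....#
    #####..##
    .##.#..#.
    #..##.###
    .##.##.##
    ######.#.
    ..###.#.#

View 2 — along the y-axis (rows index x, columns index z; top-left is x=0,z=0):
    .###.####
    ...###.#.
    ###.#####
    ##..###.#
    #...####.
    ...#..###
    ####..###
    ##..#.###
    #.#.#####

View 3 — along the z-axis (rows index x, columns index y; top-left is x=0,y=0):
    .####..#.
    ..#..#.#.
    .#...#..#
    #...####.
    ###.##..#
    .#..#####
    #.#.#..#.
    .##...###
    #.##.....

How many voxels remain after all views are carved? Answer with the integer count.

|visual hull| = 119

full grid |V| = 729
carve view 1 (along x, YZ-mask fill 46/81): 414 voxels remain
carve view 2 (along y, XZ-mask fill 54/81): 267 voxels remain
carve view 3 (along z, XY-mask fill 40/81): 119 voxels remain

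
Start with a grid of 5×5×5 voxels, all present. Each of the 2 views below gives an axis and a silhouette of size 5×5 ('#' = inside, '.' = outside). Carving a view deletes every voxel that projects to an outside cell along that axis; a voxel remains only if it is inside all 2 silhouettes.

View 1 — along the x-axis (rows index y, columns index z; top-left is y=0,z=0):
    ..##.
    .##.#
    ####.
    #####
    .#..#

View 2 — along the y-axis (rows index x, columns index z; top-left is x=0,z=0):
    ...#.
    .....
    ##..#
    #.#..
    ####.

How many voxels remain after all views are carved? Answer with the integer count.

initial block: 5^3 = 125
V1 x: intersect with YZ mask (16 set) -- 80 left
V2 y: intersect with XZ mask (10 set) -- 31 left

remaining voxels: 31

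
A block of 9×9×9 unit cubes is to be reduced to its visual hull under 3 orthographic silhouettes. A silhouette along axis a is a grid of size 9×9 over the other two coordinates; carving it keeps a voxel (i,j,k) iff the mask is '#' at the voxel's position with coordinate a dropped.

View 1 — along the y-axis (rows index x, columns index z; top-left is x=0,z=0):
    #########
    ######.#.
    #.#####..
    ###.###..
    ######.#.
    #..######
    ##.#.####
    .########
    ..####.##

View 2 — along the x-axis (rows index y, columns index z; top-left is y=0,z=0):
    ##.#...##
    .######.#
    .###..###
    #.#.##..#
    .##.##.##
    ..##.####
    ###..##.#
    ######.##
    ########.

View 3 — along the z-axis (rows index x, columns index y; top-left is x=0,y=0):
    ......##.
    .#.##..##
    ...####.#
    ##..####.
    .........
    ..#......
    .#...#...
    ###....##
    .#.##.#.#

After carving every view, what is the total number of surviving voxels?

remaining voxels: 154

full grid |V| = 729
step 1: project along y, AND mask (63/81) → |grid| = 567
step 2: project along x, AND mask (57/81) → |grid| = 396
step 3: project along z, AND mask (31/81) → |grid| = 154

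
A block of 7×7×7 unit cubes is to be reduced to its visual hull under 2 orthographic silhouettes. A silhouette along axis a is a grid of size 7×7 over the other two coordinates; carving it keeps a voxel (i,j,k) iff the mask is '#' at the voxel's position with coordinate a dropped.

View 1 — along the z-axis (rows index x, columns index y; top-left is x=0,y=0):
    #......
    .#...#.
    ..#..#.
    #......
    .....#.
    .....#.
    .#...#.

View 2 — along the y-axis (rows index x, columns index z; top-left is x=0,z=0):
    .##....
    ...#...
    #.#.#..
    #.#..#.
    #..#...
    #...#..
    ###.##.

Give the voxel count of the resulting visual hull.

remaining voxels: 27

full grid |V| = 343
after view 1 [z-axis, 10 of 49 cells solid] → remaining = 70
after view 2 [y-axis, 18 of 49 cells solid] → remaining = 27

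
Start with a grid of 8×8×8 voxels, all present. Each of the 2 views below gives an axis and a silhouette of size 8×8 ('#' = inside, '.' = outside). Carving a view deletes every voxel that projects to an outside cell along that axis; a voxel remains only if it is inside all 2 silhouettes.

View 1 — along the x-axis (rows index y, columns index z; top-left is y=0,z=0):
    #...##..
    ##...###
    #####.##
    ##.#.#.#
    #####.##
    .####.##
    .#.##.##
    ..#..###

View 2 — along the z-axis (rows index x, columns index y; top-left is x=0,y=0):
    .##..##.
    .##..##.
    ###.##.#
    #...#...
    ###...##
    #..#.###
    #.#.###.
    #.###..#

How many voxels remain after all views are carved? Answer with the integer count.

voxel count = 189

full grid |V| = 512
carve view 1 (along x, YZ-mask fill 42/64): 336 voxels remain
carve view 2 (along z, XY-mask fill 36/64): 189 voxels remain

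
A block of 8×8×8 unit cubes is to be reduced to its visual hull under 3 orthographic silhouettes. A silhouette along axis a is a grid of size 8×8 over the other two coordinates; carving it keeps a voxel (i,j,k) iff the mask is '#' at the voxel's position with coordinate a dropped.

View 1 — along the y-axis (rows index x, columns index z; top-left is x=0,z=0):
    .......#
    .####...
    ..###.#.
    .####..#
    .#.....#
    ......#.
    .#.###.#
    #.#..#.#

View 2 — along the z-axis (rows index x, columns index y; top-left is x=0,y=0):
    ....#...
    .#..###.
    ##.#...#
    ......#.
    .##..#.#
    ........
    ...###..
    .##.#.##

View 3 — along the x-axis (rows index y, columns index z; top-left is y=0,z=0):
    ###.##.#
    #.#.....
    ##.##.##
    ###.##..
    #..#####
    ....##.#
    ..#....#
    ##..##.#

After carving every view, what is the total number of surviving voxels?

full grid |V| = 512
V1 y: intersect with XZ mask (26 set) -- 208 left
V2 z: intersect with XY mask (22 set) -- 81 left
V3 x: intersect with YZ mask (35 set) -- 41 left

|visual hull| = 41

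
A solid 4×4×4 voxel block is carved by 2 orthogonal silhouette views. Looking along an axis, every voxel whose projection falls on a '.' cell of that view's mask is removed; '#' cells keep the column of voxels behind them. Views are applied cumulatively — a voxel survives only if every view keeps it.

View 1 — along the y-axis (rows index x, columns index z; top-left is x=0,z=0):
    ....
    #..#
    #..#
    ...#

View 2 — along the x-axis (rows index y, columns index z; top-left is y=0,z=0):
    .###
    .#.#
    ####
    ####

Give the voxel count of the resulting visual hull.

initial block: 4^3 = 64
step 1: project along y, AND mask (5/16) → |grid| = 20
step 2: project along x, AND mask (13/16) → |grid| = 16

voxel count = 16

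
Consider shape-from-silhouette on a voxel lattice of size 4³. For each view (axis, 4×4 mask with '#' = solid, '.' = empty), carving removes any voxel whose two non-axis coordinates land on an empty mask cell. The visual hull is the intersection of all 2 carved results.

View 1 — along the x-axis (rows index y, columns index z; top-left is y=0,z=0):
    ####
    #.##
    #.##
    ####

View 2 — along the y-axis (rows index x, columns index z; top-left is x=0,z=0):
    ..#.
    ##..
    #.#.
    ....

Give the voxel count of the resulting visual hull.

start: 4×4×4 = 64 voxels
  1. axis=0 (YZ plane), |mask|=14  ⇒  voxels=56
  2. axis=1 (XZ plane), |mask|=5  ⇒  voxels=18

voxel count = 18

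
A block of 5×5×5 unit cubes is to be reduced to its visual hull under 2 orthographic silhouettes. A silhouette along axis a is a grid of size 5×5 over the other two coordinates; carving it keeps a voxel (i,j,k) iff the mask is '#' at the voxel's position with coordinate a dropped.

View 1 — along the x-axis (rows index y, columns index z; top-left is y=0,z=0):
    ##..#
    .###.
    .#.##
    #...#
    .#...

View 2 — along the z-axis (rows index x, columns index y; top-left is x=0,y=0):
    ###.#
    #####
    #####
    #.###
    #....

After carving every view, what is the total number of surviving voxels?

before carving: 125 voxels (5×5×5)
after view 1 [x-axis, 12 of 25 cells solid] → remaining = 60
after view 2 [z-axis, 19 of 25 cells solid] → remaining = 46

voxel count = 46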